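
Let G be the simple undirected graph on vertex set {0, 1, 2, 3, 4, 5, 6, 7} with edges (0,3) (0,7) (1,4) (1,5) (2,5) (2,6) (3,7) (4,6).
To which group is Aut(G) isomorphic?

G has two connected components, {1, 2, 4, 5, 6} and {0, 3, 7}; each is 2-regular, so G = C_5 ⊔ C_3. The components are non-isomorphic (different sizes), so Aut(G) = Aut(C_3) × Aut(C_5) = D_3 × D_5 of order 6·10 = 60.

D_3 × D_5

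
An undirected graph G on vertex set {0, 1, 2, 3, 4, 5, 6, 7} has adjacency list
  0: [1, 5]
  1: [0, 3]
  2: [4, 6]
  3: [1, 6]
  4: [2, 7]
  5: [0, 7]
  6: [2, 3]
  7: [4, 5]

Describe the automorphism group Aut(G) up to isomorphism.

the dihedral group of order 16

Every vertex has degree 2 and the graph is connected, so G is the 8-cycle C_8. C_8 has 8 rotations and 8 reflections, so Aut(C_8) ≅ D_8 of order 16.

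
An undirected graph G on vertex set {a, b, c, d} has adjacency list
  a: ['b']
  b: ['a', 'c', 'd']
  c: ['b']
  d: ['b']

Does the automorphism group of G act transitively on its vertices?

Vertex b is the only vertex of degree 3, so every automorphism fixes it; G is not vertex-transitive.

No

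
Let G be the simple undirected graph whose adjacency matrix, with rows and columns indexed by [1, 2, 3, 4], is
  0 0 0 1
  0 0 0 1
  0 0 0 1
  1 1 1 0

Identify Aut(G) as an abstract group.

Vertex 4 has degree 3 and every other vertex has degree 1, so G is the star K_{1,3} with centre 4. The 3 leaves are pairwise interchangeable while the centre is fixed, giving Aut(G) = S_3.

the symmetric group on 3 letters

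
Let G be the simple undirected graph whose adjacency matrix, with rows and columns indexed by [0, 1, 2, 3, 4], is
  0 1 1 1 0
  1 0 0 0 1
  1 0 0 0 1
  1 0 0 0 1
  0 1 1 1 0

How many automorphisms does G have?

12

The vertices split by degree into {0, 4} (degree 3) and {1, 2, 3} (degree 2); every edge runs between the two parts, so G is the complete bipartite graph K_{2,3}. Automorphisms preserve the bipartition setwise (since the parts differ in size) and act as S_3 × S_2 within it; |Aut| = 12.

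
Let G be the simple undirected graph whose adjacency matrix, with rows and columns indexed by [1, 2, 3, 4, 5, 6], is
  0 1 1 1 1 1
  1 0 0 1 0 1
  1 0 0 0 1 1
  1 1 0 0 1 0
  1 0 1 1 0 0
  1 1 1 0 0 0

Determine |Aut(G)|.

10

Vertex 1 is the unique vertex of degree 5; the remaining 5 vertices each have degree 3 and induce a cycle, so G is the wheel on 6 vertices with hub 1. With the hub fixed, the remaining symmetry is that of the rim cycle C_5, giving the dihedral group D_5.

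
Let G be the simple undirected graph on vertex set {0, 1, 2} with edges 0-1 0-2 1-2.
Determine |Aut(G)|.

6

All 3 vertices are pairwise adjacent: G = K_3. Every bijection on the vertex set is an automorphism of K_3; hence Aut(K_3) ≅ S_3, order 6.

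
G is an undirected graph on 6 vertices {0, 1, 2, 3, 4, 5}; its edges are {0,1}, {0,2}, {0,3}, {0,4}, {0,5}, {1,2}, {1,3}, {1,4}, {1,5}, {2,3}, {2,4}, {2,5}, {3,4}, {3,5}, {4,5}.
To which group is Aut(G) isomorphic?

All 6 vertices are pairwise adjacent: G = K_6. Every bijection on the vertex set is an automorphism of K_6; hence Aut(K_6) ≅ S_6, order 720.

S_6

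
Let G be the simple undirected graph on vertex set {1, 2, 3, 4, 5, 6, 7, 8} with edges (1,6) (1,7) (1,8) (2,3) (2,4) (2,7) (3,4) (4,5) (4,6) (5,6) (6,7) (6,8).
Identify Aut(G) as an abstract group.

Degrees alone do not determine every vertex (e.g. 1 and 2 both have degree 3), but their neighbour-degree multisets differ: N(1) has degrees [2, 3, 5] while N(2) has degrees [2, 3, 4]. Repeating this refinement separates all vertices, so the only automorphism is the identity.

1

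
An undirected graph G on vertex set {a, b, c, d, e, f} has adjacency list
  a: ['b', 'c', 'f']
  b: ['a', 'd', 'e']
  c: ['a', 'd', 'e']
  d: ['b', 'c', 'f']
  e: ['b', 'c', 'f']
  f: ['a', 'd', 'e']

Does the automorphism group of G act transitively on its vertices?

G is 3-regular and bipartite with parts {a, d, e} and {b, c, f} (each part is independent and every cross-pair is an edge), so G = K_{3,3}. Each part can be permuted independently (S_3 × S_3) and the two equal-size parts can also be swapped, giving (S_3 × S_3) ⋊ Z_2 of order 2·(3!)² = 72. Under this action every vertex can be carried to every other, so G is vertex-transitive.

Yes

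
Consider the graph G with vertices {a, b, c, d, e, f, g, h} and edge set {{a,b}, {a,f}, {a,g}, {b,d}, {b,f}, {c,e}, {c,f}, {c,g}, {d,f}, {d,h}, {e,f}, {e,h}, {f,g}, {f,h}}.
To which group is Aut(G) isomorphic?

the dihedral group of order 14

Vertex f is the unique vertex of degree 7; the remaining 7 vertices each have degree 3 and induce a cycle, so G is the wheel on 8 vertices with hub f. Every automorphism fixes the hub and acts on the rim 7-cycle, so Aut(G) ≅ Aut(C_7) = D_7 of order 14.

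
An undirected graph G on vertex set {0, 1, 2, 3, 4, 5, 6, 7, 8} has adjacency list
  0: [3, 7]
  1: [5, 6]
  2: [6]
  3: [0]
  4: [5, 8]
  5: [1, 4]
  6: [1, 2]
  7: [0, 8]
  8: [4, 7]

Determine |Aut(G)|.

2

The degree sequence is [2, 2, 1, 1, 2, 2, 2, 2, 2]; the two degree-1 vertices 2 and 3 are the ends of a path, so G = P_9. The only nontrivial automorphism of a path is the end-to-end reflection, so Aut(G) ≅ Z_2.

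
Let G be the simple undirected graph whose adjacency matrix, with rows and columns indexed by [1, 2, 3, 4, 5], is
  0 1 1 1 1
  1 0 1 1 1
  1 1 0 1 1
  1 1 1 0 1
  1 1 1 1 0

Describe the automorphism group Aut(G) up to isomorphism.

the symmetric group on 5 letters

All 5 vertices are pairwise adjacent: G = K_5. Any permutation of the 5 vertices preserves K_5, so Aut(K_5) = S_5 of order 5! = 120.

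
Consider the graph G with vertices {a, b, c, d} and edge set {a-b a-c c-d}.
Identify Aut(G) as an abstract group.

the cyclic group of order 2

The degree sequence is [2, 1, 2, 1]; the two degree-1 vertices b and d are the ends of a path, so G = P_4. A path has exactly one nontrivial symmetry — reversal — giving Aut(G) of order 2.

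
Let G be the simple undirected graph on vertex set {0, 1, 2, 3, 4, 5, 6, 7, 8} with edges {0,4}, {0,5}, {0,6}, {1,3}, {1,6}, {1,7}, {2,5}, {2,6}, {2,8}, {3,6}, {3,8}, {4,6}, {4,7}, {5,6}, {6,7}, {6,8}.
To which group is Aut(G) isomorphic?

Vertex 6 is the unique vertex of degree 8; the remaining 8 vertices each have degree 3 and induce a cycle, so G is the wheel on 9 vertices with hub 6. Every automorphism fixes the hub and acts on the rim 8-cycle, so Aut(G) ≅ Aut(C_8) = D_8 of order 16.

D_8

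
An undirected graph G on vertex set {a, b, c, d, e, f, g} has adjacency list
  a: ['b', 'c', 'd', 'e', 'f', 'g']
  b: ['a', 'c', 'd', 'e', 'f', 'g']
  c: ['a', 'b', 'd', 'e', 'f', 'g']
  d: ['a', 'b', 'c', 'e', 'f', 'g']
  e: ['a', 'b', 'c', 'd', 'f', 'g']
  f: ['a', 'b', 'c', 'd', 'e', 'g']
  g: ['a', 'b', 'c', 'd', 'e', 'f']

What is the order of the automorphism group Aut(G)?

5040

Every vertex has degree 6, so G is the complete graph K_7. Every bijection on the vertex set is an automorphism of K_7; hence Aut(K_7) ≅ S_7, order 5040.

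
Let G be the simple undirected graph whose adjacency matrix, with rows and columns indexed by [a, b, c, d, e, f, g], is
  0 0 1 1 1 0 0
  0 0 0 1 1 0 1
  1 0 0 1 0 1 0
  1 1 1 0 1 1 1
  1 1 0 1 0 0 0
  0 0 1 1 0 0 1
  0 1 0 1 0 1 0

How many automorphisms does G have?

12

Vertex d is the unique vertex of degree 6; the remaining 6 vertices each have degree 3 and induce a cycle, so G is the wheel on 7 vertices with hub d. Every automorphism fixes the hub and acts on the rim 6-cycle, so Aut(G) ≅ Aut(C_6) = D_6 of order 12.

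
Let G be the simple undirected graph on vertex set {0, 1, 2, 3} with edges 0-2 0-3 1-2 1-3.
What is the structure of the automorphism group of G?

Every vertex has degree 2 and the graph is connected, so G is the 4-cycle C_4. C_4 has 4 rotations and 4 reflections, so Aut(C_4) ≅ D_4 of order 8.

the dihedral group of order 8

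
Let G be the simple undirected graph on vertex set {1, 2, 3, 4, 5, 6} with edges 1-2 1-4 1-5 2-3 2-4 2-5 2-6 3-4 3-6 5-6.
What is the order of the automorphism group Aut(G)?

10

Vertex 2 is the unique vertex of degree 5; the remaining 5 vertices each have degree 3 and induce a cycle, so G is the wheel on 6 vertices with hub 2. With the hub fixed, the remaining symmetry is that of the rim cycle C_5, giving the dihedral group D_5.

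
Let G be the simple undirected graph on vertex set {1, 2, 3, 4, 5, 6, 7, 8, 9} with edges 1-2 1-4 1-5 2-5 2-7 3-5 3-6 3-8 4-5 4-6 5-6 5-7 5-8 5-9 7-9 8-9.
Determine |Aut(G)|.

Vertex 5 is the unique vertex of degree 8; the remaining 8 vertices each have degree 3 and induce a cycle, so G is the wheel on 9 vertices with hub 5. Every automorphism fixes the hub and acts on the rim 8-cycle, so Aut(G) ≅ Aut(C_8) = D_8 of order 16.

16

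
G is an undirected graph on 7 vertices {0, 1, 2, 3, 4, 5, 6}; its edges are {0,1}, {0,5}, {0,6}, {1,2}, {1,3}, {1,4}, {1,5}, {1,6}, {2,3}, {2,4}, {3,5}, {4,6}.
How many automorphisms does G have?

Vertex 1 is the unique vertex of degree 6; the remaining 6 vertices each have degree 3 and induce a cycle, so G is the wheel on 7 vertices with hub 1. Every automorphism fixes the hub and acts on the rim 6-cycle, so Aut(G) ≅ Aut(C_6) = D_6 of order 12.

12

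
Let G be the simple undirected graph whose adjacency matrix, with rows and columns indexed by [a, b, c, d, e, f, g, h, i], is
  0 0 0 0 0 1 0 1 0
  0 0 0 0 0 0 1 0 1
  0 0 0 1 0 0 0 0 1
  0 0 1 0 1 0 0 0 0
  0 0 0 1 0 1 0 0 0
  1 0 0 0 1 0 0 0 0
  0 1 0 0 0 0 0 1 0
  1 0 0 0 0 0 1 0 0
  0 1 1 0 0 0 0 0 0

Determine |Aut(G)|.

18

Every vertex has degree 2 and the graph is connected, so G is the 9-cycle C_9. C_9 has 9 rotations and 9 reflections, so Aut(C_9) ≅ D_9 of order 18.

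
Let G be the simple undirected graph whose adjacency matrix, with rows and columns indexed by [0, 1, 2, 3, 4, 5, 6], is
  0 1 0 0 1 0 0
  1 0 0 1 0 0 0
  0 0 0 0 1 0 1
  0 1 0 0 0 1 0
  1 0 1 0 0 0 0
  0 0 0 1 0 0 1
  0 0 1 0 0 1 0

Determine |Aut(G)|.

14

G is 2-regular and connected on 7 vertices, i.e. the cycle C_7. The automorphisms of the 7-cycle are exactly the symmetries of a regular 7-gon: the dihedral group D_7, |D_7| = 14.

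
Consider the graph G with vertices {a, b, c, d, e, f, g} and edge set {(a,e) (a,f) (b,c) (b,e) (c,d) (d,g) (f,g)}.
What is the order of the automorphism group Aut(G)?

Every vertex has degree 2 and the graph is connected, so G is the 7-cycle C_7. C_7 has 7 rotations and 7 reflections, so Aut(C_7) ≅ D_7 of order 14.

14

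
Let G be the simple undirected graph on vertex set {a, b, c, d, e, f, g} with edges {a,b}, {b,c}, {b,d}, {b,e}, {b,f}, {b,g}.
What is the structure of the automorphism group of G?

S_6

Vertex b has degree 6 and every other vertex has degree 1, so G is the star K_{1,6} with centre b. The 6 leaves are pairwise interchangeable while the centre is fixed, giving Aut(G) = S_6.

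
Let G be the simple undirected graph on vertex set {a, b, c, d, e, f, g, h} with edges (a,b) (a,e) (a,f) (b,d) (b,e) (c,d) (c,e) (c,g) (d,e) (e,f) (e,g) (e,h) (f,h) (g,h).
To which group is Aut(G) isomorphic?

Vertex e is the unique vertex of degree 7; the remaining 7 vertices each have degree 3 and induce a cycle, so G is the wheel on 8 vertices with hub e. With the hub fixed, the remaining symmetry is that of the rim cycle C_7, giving the dihedral group D_7.

D_7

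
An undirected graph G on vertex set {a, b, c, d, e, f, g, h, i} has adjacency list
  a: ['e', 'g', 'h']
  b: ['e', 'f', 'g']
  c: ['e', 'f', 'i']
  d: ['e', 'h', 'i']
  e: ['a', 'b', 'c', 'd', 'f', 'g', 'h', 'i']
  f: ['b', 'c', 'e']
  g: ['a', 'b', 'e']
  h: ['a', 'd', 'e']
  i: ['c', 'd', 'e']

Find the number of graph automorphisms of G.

16

Vertex e is the unique vertex of degree 8; the remaining 8 vertices each have degree 3 and induce a cycle, so G is the wheel on 9 vertices with hub e. Every automorphism fixes the hub and acts on the rim 8-cycle, so Aut(G) ≅ Aut(C_8) = D_8 of order 16.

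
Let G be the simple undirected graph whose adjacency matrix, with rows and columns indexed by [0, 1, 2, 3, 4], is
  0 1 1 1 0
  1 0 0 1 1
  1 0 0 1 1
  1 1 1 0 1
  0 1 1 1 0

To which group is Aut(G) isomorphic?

the dihedral group of order 8

Vertex 3 is the unique vertex of degree 4; the remaining 4 vertices each have degree 3 and induce a cycle, so G is the wheel on 5 vertices with hub 3. With the hub fixed, the remaining symmetry is that of the rim cycle C_4, giving the dihedral group D_4.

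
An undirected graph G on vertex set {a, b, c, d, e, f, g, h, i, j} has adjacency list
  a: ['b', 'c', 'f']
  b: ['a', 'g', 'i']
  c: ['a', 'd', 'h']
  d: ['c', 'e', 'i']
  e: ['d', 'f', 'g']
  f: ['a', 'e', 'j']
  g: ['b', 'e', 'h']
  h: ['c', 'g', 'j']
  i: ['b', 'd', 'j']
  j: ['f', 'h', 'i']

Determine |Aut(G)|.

G is 3-regular on 10 vertices with no triangles and no 4-cycles (girth 5): this is the Petersen graph. It is a classical fact that the Petersen graph has automorphism group S_5 (order 120), arising from its description as the Kneser graph K(5,2).

120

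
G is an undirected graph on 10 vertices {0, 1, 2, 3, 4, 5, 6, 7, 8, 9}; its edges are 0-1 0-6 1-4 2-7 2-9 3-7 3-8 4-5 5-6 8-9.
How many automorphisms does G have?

200

G has two connected components, {2, 3, 7, 8, 9} and {0, 1, 4, 5, 6}; each is 2-regular, so G = C_5 ⊔ C_5. Aut of a disjoint union of two copies of C_5 is the wreath product D_5 ≀ Z_2, of order 2·10² = 200.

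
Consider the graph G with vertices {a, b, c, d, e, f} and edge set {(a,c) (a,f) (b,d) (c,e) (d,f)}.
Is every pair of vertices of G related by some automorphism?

No

Automorphisms preserve degree, but G has vertices of degree 1 and vertices of degree 2; no automorphism maps one to the other, so G is not vertex-transitive.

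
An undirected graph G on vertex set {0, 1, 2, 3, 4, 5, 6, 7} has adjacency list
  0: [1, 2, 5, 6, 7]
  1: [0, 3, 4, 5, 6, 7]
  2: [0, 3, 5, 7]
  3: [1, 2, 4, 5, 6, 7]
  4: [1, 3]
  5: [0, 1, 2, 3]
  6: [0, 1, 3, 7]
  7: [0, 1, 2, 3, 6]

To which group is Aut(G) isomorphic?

the trivial group

Degrees alone do not determine every vertex (e.g. 0 and 7 both have degree 5), but their neighbour-degree multisets differ: N(0) has degrees [4, 4, 4, 5, 6] while N(7) has degrees [4, 4, 5, 6, 6]. Repeating this refinement separates all vertices, so the only automorphism is the identity.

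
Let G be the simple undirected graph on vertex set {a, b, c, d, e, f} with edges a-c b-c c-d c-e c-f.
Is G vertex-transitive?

No

Vertex c is the only vertex of degree 5, so every automorphism fixes it; G is not vertex-transitive.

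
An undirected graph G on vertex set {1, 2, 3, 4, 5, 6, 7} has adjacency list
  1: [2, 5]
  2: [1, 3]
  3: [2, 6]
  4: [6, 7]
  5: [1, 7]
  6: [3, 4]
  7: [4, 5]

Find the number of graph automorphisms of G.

Every vertex has degree 2 and the graph is connected, so G is the 7-cycle C_7. The automorphisms of the 7-cycle are exactly the symmetries of a regular 7-gon: the dihedral group D_7, |D_7| = 14.

14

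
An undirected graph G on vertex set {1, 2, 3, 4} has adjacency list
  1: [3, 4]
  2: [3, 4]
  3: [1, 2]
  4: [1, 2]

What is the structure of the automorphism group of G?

G is 2-regular and bipartite on 2^2 = 4 vertices with girth 4; it is the hypercube graph Q_2. Aut(Q_2) consists of the signed permutations of the 2 coordinate axes: 2! permutations times 2^2 sign flips, so |Aut| = 2^2·2! = 8.

the hyperoctahedral group B_2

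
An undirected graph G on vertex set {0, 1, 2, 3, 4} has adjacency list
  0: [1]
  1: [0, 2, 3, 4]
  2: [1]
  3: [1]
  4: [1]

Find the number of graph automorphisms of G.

Vertex 1 has degree 4 and every other vertex has degree 1, so G is the star K_{1,4} with centre 1. Any automorphism fixes the centre and permutes the 4 leaves freely, so Aut(G) ≅ S_4 of order 4! = 24.

24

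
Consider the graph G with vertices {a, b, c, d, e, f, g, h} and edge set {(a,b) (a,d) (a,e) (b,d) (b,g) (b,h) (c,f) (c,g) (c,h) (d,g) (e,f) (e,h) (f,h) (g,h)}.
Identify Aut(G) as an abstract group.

the trivial group

The degree sequence is [3, 4, 3, 3, 3, 3, 4, 5]. Checking the degree-preserving permutations of the vertex set shows that none except the identity preserves every edge, so Aut(G) is trivial.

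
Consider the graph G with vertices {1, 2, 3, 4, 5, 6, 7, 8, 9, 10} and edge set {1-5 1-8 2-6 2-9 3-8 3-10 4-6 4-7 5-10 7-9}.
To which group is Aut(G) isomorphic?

G has two connected components, {2, 4, 6, 7, 9} and {1, 3, 5, 8, 10}; each is 2-regular, so G = C_5 ⊔ C_5. Aut of a disjoint union of two copies of C_5 is the wreath product D_5 ≀ Z_2, of order 2·10² = 200.

(D_5 × D_5) ⋊ Z_2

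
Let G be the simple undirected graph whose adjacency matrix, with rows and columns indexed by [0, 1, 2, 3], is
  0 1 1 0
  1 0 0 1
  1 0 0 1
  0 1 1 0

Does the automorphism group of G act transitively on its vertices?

G is 2-regular and connected on 4 vertices, i.e. the cycle C_4. The automorphisms of the 4-cycle are exactly the symmetries of a regular 4-gon: the dihedral group D_4, |D_4| = 8. This group acts transitively on the 4 vertices.

Yes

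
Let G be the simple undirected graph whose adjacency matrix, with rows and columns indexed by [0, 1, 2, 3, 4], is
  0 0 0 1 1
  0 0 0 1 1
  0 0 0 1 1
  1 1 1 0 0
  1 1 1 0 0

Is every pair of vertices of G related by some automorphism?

Automorphisms preserve degree, but G has vertices of degree 2 and vertices of degree 3; no automorphism maps one to the other, so G is not vertex-transitive.

No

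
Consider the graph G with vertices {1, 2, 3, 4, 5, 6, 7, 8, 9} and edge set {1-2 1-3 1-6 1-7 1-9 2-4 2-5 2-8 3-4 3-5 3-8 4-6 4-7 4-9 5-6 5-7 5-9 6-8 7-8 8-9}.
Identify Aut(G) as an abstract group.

The vertices split by degree into {1, 4, 5, 8} (degree 5) and {2, 3, 6, 7, 9} (degree 4); every edge runs between the two parts, so G is the complete bipartite graph K_{4,5}. The parts have unequal sizes, so no automorphism swaps them; each part is permuted independently, giving S_5 × S_4 of order 5!·4! = 2880.

S_5 × S_4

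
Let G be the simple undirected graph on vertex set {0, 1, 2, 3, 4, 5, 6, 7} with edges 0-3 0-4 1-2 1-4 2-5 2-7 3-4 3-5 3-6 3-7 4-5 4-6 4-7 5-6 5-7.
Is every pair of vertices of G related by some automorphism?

No

Vertex 4 is the only vertex of degree 6, so every automorphism fixes it; G is not vertex-transitive.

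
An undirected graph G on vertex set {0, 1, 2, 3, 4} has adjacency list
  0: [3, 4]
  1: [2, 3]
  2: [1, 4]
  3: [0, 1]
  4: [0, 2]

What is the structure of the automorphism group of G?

G is 2-regular and connected on 5 vertices, i.e. the cycle C_5. The automorphisms of the 5-cycle are exactly the symmetries of a regular 5-gon: the dihedral group D_5, |D_5| = 10.

D_5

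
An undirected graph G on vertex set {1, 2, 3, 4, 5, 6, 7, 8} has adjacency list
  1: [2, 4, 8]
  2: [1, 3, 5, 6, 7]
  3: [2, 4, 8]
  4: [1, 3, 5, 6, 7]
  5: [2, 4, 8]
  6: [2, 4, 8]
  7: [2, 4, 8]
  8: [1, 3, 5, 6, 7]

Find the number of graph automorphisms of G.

720

The vertices split by degree into {2, 4, 8} (degree 5) and {1, 3, 5, 6, 7} (degree 3); every edge runs between the two parts, so G is the complete bipartite graph K_{3,5}. Automorphisms preserve the bipartition setwise (since the parts differ in size) and act as S_3 × S_5 within it; |Aut| = 720.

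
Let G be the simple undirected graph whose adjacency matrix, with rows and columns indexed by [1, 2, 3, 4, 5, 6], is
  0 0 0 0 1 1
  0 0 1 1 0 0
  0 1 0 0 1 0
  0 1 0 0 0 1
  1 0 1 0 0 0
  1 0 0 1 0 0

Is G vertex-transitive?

G is 2-regular and connected on 6 vertices, i.e. the cycle C_6. C_6 has 6 rotations and 6 reflections, so Aut(C_6) ≅ D_6 of order 12. This group acts transitively on the 6 vertices.

Yes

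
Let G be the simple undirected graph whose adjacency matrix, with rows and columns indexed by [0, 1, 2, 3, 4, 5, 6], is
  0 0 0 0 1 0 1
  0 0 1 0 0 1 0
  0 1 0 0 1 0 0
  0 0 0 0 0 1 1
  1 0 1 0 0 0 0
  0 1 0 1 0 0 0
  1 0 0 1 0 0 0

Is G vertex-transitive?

Yes

Every vertex has degree 2 and the graph is connected, so G is the 7-cycle C_7. C_7 has 7 rotations and 7 reflections, so Aut(C_7) ≅ D_7 of order 14. Under this action every vertex can be carried to every other, so G is vertex-transitive.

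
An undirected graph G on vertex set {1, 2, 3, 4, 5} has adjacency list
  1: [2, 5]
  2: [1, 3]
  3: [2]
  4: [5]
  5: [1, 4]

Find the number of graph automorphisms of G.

2

The degree sequence is [2, 2, 1, 1, 2]; the two degree-1 vertices 3 and 4 are the ends of a path, so G = P_5. A path has exactly one nontrivial symmetry — reversal — giving Aut(G) of order 2.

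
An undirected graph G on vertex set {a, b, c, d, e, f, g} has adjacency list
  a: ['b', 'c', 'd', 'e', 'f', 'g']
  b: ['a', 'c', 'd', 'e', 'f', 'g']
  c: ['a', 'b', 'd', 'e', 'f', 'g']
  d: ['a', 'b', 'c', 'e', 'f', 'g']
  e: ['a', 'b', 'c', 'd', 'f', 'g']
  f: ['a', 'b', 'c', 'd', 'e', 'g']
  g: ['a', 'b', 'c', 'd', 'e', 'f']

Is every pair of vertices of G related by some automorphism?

Yes

All 7 vertices are pairwise adjacent: G = K_7. Every bijection on the vertex set is an automorphism of K_7; hence Aut(K_7) ≅ S_7, order 5040. Under this action every vertex can be carried to every other, so G is vertex-transitive.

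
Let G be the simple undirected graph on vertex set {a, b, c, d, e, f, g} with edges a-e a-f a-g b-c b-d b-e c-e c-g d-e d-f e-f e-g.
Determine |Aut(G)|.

Vertex e is the unique vertex of degree 6; the remaining 6 vertices each have degree 3 and induce a cycle, so G is the wheel on 7 vertices with hub e. With the hub fixed, the remaining symmetry is that of the rim cycle C_6, giving the dihedral group D_6.

12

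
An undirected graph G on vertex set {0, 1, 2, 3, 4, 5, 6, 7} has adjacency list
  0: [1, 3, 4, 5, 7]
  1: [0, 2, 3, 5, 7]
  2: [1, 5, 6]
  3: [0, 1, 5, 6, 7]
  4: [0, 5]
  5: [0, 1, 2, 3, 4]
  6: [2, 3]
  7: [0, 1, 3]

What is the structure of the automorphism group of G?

The degree sequence is [5, 5, 3, 5, 2, 5, 2, 3]. Checking the degree-preserving permutations of the vertex set shows that none except the identity preserves every edge, so Aut(G) is trivial.

{e}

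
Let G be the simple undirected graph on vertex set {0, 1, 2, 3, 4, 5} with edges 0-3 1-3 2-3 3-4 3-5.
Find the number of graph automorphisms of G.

120

Vertex 3 has degree 5 and every other vertex has degree 1, so G is the star K_{1,5} with centre 3. The 5 leaves are pairwise interchangeable while the centre is fixed, giving Aut(G) = S_5.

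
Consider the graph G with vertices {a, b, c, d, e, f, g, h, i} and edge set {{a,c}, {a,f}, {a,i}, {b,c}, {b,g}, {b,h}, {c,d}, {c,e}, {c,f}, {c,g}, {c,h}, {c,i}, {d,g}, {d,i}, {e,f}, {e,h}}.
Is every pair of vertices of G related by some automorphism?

Vertex c is the only vertex of degree 8, so every automorphism fixes it; G is not vertex-transitive.

No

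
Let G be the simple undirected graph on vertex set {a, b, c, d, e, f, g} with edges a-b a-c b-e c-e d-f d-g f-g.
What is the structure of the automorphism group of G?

G has two connected components, {a, b, c, e} and {d, f, g}; each is 2-regular, so G = C_4 ⊔ C_3. The components are non-isomorphic (different sizes), so Aut(G) = Aut(C_3) × Aut(C_4) = D_3 × D_4 of order 6·8 = 48.

D_3 × D_4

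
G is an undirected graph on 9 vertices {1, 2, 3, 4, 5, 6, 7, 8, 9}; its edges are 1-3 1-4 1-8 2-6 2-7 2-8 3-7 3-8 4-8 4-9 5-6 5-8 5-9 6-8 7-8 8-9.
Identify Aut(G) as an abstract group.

D_8

Vertex 8 is the unique vertex of degree 8; the remaining 8 vertices each have degree 3 and induce a cycle, so G is the wheel on 9 vertices with hub 8. With the hub fixed, the remaining symmetry is that of the rim cycle C_8, giving the dihedral group D_8.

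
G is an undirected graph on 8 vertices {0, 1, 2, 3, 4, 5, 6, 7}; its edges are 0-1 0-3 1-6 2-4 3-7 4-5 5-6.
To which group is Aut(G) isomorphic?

The degree sequence is [2, 2, 1, 2, 2, 2, 2, 1]; the two degree-1 vertices 2 and 7 are the ends of a path, so G = P_8. The only nontrivial automorphism of a path is the end-to-end reflection, so Aut(G) ≅ Z_2.

C_2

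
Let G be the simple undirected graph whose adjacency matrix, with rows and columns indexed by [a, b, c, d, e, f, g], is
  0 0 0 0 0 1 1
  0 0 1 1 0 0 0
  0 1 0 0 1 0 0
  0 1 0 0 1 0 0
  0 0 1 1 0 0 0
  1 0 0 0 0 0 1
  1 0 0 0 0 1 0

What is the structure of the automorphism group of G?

G has two connected components, {b, c, d, e} and {a, f, g}; each is 2-regular, so G = C_4 ⊔ C_3. The components are non-isomorphic (different sizes), so Aut(G) = Aut(C_4) × Aut(C_3) = D_4 × D_3 of order 8·6 = 48.

D_4 × D_3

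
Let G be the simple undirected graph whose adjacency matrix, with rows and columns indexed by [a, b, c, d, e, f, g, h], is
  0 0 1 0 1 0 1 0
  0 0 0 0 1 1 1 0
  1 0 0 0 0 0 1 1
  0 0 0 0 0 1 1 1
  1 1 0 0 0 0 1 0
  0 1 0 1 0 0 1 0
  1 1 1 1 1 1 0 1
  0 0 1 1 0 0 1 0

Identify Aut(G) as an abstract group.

Vertex g is the unique vertex of degree 7; the remaining 7 vertices each have degree 3 and induce a cycle, so G is the wheel on 8 vertices with hub g. With the hub fixed, the remaining symmetry is that of the rim cycle C_7, giving the dihedral group D_7.

the dihedral group of order 14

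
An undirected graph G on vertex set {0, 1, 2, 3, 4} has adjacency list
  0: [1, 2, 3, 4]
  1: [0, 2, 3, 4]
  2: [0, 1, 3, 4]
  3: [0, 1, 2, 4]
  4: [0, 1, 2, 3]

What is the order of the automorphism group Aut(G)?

120

Every vertex has degree 4, so G is the complete graph K_5. Every bijection on the vertex set is an automorphism of K_5; hence Aut(K_5) ≅ S_5, order 120.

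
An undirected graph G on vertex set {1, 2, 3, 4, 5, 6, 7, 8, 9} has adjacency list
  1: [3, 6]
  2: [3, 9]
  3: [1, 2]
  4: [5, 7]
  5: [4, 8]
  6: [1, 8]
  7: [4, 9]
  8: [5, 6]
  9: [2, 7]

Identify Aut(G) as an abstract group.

the dihedral group of order 18

G is 2-regular and connected on 9 vertices, i.e. the cycle C_9. The automorphisms of the 9-cycle are exactly the symmetries of a regular 9-gon: the dihedral group D_9, |D_9| = 18.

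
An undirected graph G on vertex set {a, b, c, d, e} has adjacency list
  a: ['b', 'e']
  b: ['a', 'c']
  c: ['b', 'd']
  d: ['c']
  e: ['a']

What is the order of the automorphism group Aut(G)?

2

The degree sequence is [2, 2, 2, 1, 1]; the two degree-1 vertices d and e are the ends of a path, so G = P_5. The only nontrivial automorphism of a path is the end-to-end reflection, so Aut(G) ≅ Z_2.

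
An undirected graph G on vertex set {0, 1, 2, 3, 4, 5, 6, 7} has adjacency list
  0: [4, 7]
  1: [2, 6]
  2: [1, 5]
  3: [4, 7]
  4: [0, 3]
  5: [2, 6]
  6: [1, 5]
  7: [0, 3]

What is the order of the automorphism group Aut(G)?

128

G has two connected components, {1, 2, 5, 6} and {0, 3, 4, 7}; each is 2-regular, so G = C_4 ⊔ C_4. Aut of a disjoint union of two copies of C_4 is the wreath product D_4 ≀ Z_2, of order 2·8² = 128.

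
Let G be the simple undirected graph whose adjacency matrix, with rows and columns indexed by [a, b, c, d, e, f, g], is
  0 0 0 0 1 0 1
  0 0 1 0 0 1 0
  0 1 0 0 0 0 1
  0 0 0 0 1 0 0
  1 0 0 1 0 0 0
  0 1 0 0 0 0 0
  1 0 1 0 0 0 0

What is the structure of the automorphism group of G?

C_2

The degree sequence is [2, 2, 2, 1, 2, 1, 2]; the two degree-1 vertices d and f are the ends of a path, so G = P_7. A path has exactly one nontrivial symmetry — reversal — giving Aut(G) of order 2.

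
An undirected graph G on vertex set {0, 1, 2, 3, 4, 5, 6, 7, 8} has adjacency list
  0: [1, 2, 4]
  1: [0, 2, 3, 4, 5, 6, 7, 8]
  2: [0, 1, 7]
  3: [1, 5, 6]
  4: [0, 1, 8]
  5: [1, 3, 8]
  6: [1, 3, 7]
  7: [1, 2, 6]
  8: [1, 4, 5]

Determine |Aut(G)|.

16

Vertex 1 is the unique vertex of degree 8; the remaining 8 vertices each have degree 3 and induce a cycle, so G is the wheel on 9 vertices with hub 1. With the hub fixed, the remaining symmetry is that of the rim cycle C_8, giving the dihedral group D_8.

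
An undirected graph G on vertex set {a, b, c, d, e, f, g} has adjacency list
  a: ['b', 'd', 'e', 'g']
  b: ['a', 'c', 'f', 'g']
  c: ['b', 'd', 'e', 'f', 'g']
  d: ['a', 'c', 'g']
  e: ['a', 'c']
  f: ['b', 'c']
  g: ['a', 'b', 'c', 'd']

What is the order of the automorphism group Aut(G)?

The degree sequence is [4, 4, 5, 3, 2, 2, 4]. Checking the degree-preserving permutations of the vertex set shows that none except the identity preserves every edge, so Aut(G) is trivial.

1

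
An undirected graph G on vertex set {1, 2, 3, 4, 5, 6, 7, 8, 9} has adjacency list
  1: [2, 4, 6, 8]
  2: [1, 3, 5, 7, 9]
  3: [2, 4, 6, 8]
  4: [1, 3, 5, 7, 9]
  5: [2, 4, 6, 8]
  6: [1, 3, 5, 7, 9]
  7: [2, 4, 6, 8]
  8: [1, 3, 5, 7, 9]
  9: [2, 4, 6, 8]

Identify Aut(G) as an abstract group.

The vertices split by degree into {2, 4, 6, 8} (degree 5) and {1, 3, 5, 7, 9} (degree 4); every edge runs between the two parts, so G is the complete bipartite graph K_{4,5}. Automorphisms preserve the bipartition setwise (since the parts differ in size) and act as S_4 × S_5 within it; |Aut| = 2880.

S_4 × S_5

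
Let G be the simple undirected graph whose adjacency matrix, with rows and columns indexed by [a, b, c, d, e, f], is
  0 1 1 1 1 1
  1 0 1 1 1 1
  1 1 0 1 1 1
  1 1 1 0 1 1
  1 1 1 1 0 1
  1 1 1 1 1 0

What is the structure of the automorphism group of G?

Every vertex has degree 5, so G is the complete graph K_6. Any permutation of the 6 vertices preserves K_6, so Aut(K_6) = S_6 of order 6! = 720.

S_6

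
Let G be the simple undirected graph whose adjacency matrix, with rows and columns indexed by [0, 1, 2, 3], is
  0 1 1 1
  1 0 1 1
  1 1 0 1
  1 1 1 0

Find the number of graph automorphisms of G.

24

All 4 vertices are pairwise adjacent: G = K_4. Any permutation of the 4 vertices preserves K_4, so Aut(K_4) = S_4 of order 4! = 24.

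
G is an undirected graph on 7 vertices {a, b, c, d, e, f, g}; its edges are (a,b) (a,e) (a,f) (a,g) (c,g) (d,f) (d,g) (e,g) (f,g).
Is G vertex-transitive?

Vertex a is the only vertex of degree 4, so every automorphism fixes it; G is not vertex-transitive.

No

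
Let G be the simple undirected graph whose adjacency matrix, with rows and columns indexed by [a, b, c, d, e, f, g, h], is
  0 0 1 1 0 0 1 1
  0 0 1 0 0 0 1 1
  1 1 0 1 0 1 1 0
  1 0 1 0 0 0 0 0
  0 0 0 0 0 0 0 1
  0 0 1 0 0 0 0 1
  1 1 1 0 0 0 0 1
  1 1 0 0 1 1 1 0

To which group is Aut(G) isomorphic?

Degrees alone do not determine every vertex (e.g. a and g both have degree 4), but their neighbour-degree multisets differ: N(a) has degrees [2, 4, 5, 5] while N(g) has degrees [3, 4, 5, 5]. Repeating this refinement separates all vertices, so the only automorphism is the identity.

{e}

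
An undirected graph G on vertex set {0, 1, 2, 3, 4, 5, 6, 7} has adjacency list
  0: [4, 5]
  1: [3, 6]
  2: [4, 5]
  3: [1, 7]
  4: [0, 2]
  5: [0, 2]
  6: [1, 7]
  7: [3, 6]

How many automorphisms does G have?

128

G has two connected components, {0, 2, 4, 5} and {1, 3, 6, 7}; each is 2-regular, so G = C_4 ⊔ C_4. With two isomorphic components, Aut(G) = Aut(C_4) ≀ S_2 = (D_4 × D_4) ⋊ Z_2: permute each cycle by D_4, then optionally swap the two cycles. Order 2·(2·4)² = 128.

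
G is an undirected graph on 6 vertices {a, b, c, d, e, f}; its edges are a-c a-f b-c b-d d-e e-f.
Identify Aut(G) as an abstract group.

G is 2-regular and connected on 6 vertices, i.e. the cycle C_6. The automorphisms of the 6-cycle are exactly the symmetries of a regular 6-gon: the dihedral group D_6, |D_6| = 12.

the dihedral group of order 12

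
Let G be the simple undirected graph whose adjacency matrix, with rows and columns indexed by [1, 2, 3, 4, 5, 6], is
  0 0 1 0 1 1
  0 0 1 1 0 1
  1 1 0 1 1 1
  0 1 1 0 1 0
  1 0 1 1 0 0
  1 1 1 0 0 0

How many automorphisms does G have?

10

Vertex 3 is the unique vertex of degree 5; the remaining 5 vertices each have degree 3 and induce a cycle, so G is the wheel on 6 vertices with hub 3. Every automorphism fixes the hub and acts on the rim 5-cycle, so Aut(G) ≅ Aut(C_5) = D_5 of order 10.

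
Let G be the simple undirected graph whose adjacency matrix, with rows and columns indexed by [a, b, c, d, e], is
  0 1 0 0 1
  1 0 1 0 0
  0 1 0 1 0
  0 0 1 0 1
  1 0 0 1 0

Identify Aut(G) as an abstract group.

D_5

G is 2-regular and connected on 5 vertices, i.e. the cycle C_5. C_5 has 5 rotations and 5 reflections, so Aut(C_5) ≅ D_5 of order 10.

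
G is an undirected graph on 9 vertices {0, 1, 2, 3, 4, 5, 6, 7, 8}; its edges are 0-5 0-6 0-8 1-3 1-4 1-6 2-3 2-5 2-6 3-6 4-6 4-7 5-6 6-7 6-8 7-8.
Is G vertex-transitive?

Vertex 6 is the only vertex of degree 8, so every automorphism fixes it; G is not vertex-transitive.

No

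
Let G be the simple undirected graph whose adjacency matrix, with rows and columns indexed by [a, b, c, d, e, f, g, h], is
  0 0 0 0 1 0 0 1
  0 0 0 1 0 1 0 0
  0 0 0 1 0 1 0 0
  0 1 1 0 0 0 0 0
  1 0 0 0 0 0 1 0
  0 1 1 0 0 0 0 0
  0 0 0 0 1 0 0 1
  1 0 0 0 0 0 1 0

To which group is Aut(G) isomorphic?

(D_4 × D_4) ⋊ Z_2

G has two connected components, {a, e, g, h} and {b, c, d, f}; each is 2-regular, so G = C_4 ⊔ C_4. Aut of a disjoint union of two copies of C_4 is the wreath product D_4 ≀ Z_2, of order 2·8² = 128.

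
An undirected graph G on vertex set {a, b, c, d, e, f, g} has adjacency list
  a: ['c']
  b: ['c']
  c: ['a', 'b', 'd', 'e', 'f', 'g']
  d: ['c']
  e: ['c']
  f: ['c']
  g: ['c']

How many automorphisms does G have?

720

Vertex c has degree 6 and every other vertex has degree 1, so G is the star K_{1,6} with centre c. The 6 leaves are pairwise interchangeable while the centre is fixed, giving Aut(G) = S_6.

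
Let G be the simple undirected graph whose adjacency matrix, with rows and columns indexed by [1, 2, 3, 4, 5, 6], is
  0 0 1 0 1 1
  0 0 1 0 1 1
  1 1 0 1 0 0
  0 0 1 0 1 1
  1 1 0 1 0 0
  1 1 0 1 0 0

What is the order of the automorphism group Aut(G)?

72

G is 3-regular and bipartite with parts {1, 2, 4} and {3, 5, 6} (each part is independent and every cross-pair is an edge), so G = K_{3,3}. Each part can be permuted independently (S_3 × S_3) and the two equal-size parts can also be swapped, giving (S_3 × S_3) ⋊ Z_2 of order 2·(3!)² = 72.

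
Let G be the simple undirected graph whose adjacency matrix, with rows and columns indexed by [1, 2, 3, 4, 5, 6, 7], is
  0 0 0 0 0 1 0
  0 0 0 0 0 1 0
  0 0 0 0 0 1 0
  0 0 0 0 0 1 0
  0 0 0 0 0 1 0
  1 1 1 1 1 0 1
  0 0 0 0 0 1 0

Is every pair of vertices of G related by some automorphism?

Vertex 6 is the only vertex of degree 6, so every automorphism fixes it; G is not vertex-transitive.

No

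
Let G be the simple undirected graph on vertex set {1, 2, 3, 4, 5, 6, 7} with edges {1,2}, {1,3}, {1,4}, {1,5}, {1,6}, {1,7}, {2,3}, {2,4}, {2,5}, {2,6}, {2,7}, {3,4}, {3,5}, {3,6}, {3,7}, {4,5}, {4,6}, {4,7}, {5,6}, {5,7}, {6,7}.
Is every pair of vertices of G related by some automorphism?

Every vertex has degree 6, so G is the complete graph K_7. Every bijection on the vertex set is an automorphism of K_7; hence Aut(K_7) ≅ S_7, order 5040. Under this action every vertex can be carried to every other, so G is vertex-transitive.

Yes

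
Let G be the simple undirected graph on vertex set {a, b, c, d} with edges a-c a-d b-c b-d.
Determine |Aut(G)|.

8

G is 2-regular and bipartite on 2^2 = 4 vertices with girth 4; it is the hypercube graph Q_2. The symmetry group of the 2-cube is the hyperoctahedral group B_2 = Z_2 ≀ S_2, of order 2^2·2! = 8.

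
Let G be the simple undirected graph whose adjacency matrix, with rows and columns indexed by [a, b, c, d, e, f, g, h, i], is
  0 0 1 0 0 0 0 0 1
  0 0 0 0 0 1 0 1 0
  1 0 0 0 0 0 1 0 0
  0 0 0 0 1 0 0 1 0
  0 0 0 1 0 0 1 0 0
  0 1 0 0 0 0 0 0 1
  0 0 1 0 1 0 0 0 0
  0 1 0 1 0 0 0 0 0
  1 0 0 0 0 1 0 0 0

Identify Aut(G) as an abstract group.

the dihedral group of order 18

Every vertex has degree 2 and the graph is connected, so G is the 9-cycle C_9. C_9 has 9 rotations and 9 reflections, so Aut(C_9) ≅ D_9 of order 18.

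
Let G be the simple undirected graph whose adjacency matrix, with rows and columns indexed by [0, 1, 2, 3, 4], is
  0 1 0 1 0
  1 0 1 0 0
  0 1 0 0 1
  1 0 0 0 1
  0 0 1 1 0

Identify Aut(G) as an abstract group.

D_5

G is 2-regular and connected on 5 vertices, i.e. the cycle C_5. C_5 has 5 rotations and 5 reflections, so Aut(C_5) ≅ D_5 of order 10.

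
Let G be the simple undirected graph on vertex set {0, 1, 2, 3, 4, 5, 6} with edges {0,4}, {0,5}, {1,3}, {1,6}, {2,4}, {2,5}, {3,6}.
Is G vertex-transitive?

G has two connected components, {0, 2, 4, 5} and {1, 3, 6}; each is 2-regular, so G = C_4 ⊔ C_3. The orbit of 0 under Aut(G) is {0, 2, 4, 5}, which does not contain 1, so G is not vertex-transitive.

No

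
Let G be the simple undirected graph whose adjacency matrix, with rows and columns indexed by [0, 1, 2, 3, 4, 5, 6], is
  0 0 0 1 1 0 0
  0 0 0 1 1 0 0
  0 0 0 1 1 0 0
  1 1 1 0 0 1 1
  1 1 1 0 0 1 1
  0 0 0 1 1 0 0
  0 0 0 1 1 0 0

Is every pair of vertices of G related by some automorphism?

Automorphisms preserve degree, but G has vertices of degree 2 and vertices of degree 5; no automorphism maps one to the other, so G is not vertex-transitive.

No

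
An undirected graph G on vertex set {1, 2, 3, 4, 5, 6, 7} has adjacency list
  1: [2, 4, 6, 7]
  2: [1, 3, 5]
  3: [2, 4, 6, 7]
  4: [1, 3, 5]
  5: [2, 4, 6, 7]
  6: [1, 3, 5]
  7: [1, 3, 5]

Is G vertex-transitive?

No

Automorphisms preserve degree, but G has vertices of degree 3 and vertices of degree 4; no automorphism maps one to the other, so G is not vertex-transitive.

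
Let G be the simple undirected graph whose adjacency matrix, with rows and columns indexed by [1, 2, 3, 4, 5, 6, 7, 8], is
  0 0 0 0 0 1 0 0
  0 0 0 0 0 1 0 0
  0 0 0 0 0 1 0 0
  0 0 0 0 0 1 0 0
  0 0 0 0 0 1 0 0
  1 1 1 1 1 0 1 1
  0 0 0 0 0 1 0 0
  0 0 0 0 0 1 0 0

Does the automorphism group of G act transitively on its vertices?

No

Vertex 6 is the only vertex of degree 7, so every automorphism fixes it; G is not vertex-transitive.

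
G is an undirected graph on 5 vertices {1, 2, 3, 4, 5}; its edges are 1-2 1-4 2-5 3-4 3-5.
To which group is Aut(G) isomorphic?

the dihedral group of order 10

Every vertex has degree 2 and the graph is connected, so G is the 5-cycle C_5. C_5 has 5 rotations and 5 reflections, so Aut(C_5) ≅ D_5 of order 10.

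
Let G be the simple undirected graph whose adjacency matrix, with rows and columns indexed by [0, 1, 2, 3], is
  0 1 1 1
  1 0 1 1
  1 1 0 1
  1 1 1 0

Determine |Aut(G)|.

Every vertex has degree 3, so G is the complete graph K_4. Every bijection on the vertex set is an automorphism of K_4; hence Aut(K_4) ≅ S_4, order 24.

24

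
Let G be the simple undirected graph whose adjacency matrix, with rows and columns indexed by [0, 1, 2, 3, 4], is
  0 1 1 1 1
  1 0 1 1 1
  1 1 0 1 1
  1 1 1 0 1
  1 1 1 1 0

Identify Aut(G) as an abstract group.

S_5

All 5 vertices are pairwise adjacent: G = K_5. Any permutation of the 5 vertices preserves K_5, so Aut(K_5) = S_5 of order 5! = 120.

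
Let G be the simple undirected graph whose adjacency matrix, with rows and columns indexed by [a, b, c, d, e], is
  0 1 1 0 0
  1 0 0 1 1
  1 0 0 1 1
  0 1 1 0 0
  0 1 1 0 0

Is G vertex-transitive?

Automorphisms preserve degree, but G has vertices of degree 2 and vertices of degree 3; no automorphism maps one to the other, so G is not vertex-transitive.

No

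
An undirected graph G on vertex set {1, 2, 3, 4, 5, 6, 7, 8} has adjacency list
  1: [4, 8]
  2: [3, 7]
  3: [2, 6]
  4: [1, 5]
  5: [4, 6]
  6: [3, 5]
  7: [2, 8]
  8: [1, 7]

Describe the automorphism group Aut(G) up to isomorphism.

D_8

Every vertex has degree 2 and the graph is connected, so G is the 8-cycle C_8. The automorphisms of the 8-cycle are exactly the symmetries of a regular 8-gon: the dihedral group D_8, |D_8| = 16.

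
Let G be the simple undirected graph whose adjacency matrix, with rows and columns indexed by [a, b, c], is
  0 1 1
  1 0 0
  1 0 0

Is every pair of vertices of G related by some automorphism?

No

Vertex a is the only vertex of degree 2, so every automorphism fixes it; G is not vertex-transitive.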